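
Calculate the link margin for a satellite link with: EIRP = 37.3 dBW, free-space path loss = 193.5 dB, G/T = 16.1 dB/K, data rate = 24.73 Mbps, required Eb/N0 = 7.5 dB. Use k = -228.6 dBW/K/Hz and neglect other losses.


C/N0 = EIRP - FSPL + G/T - k = 37.3 - 193.5 + 16.1 - (-228.6)
C/N0 = 88.5000 dB-Hz
R_b = 24.73 Mbps = 2.473e+07 bps -> 10*log10(R_b) = 73.9322 dB-Hz
Eb/N0 = C/N0 - 10*log10(R_b) = 88.5000 - 73.9322 = 14.5678 dB
Margin = Eb/N0 - Eb/N0_req = 14.5678 - 7.5 = 7.0678 dB (link closes)

7.0678 dB


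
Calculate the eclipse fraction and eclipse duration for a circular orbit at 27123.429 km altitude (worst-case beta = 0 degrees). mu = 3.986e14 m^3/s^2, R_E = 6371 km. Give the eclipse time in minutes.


r = 33494.4290 km
T = 1016.7609 min
Eclipse fraction = arcsin(R_E/r)/pi = arcsin(6371.0000/33494.4290)/pi
= arcsin(0.1902107)/pi = 0.06091713
Eclipse duration = 0.06091713 * 1016.7609 = 61.9382 min

61.9382 minutes


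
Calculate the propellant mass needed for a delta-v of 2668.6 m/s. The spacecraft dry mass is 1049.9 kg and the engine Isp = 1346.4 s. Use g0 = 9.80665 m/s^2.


ve = Isp * g0 = 1346.4 * 9.80665 = 13203.673560 m/s
mass ratio = exp(dv/ve) = exp(2668.6/13203.673560) = 1.22398315
m_prop = m_dry * (mr - 1) = 1049.9 * (1.22398315 - 1)
m_prop = 235.1599 kg

235.1599 kg


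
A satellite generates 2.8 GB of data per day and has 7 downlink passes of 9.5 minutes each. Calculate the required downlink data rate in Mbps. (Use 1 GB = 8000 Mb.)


total contact time = 7 * 9.5 * 60 = 3990.0000 s
data = 2.8 GB = 22400.0000 Mb
rate = 22400.0000 / 3990.0000 = 5.6140 Mbps

5.6140 Mbps


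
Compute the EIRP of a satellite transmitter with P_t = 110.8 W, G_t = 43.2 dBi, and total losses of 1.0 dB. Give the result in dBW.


Pt = 110.8 W = 20.4454 dBW
EIRP = Pt_dBW + Gt - losses = 20.4454 + 43.2 - 1.0 = 62.6454 dBW

62.6454 dBW


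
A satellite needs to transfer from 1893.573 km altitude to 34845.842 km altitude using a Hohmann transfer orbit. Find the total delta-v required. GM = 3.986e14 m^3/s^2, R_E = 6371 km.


r1 = 8264.5730 km = 8.264573e+06 m
r2 = 41216.8420 km = 4.1216842e+07 m
dv1 = sqrt(mu/r1)*(sqrt(2*r2/(r1+r2)) - 1) = 2018.9709 m/s
dv2 = sqrt(mu/r2)*(1 - sqrt(2*r1/(r1+r2))) = 1312.4301 m/s
total dv = |dv1| + |dv2| = 2018.9709 + 1312.4301 = 3331.4010 m/s = 3.3314 km/s

3.3314 km/s


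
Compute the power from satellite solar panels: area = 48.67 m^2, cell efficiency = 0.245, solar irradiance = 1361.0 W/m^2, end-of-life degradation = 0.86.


P = area * eta * S * degradation
P = 48.67 * 0.245 * 1361.0 * 0.86
P = 13956.7406 W

13956.7406 W


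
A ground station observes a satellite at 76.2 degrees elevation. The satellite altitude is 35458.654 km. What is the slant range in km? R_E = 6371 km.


h = 35458.654 km, el = 76.2 deg
d = -R_E*sin(el) + sqrt((R_E*sin(el))^2 + 2*R_E*h + h^2)
d = -6371.0000*sin(1.3299) + sqrt((6371.0000*0.9711343)^2 + 2*6371.0000*35458.654 + 35458.654^2)
d = 35614.9426 km

35614.9426 km


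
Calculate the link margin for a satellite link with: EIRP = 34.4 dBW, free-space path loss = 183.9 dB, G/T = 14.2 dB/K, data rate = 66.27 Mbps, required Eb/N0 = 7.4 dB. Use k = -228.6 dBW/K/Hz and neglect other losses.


C/N0 = EIRP - FSPL + G/T - k = 34.4 - 183.9 + 14.2 - (-228.6)
C/N0 = 93.3000 dB-Hz
R_b = 66.27 Mbps = 6.627e+07 bps -> 10*log10(R_b) = 78.2132 dB-Hz
Eb/N0 = C/N0 - 10*log10(R_b) = 93.3000 - 78.2132 = 15.0868 dB
Margin = Eb/N0 - Eb/N0_req = 15.0868 - 7.4 = 7.6868 dB (link closes)

7.6868 dB


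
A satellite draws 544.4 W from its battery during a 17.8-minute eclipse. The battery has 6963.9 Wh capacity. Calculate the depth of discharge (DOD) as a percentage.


E_used = P * t / 60 = 544.4 * 17.8 / 60 = 161.5053 Wh
DOD = E_used / E_total * 100 = 161.5053 / 6963.9 * 100
DOD = 2.3192 %

2.3192 %


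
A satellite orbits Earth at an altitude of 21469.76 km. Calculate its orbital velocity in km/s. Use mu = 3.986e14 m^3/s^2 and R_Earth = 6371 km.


r = R_E + alt = 6371.0 + 21469.76 = 27840.7600 km = 2.784076e+07 m
v = sqrt(mu/r) = sqrt(3.986e14 / 2.784076e+07) = 3783.7994 m/s = 3.7838 km/s

3.7838 km/s


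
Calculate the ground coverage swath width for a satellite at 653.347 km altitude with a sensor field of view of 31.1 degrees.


FOV = 31.1 deg = 0.5427974 rad
swath = 2 * alt * tan(FOV/2) = 2 * 653.347 * tan(0.2713987)
swath = 2 * 653.347 * 0.2782646
swath = 363.6066 km

363.6066 km


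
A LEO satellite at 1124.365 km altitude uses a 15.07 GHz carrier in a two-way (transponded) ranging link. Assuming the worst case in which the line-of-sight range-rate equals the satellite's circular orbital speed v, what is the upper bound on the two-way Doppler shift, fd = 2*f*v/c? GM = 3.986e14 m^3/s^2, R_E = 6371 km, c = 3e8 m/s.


r = 7.495365e+06 m
v = sqrt(mu/r) = 7292.4297 m/s (worst-case radial velocity)
f = 15.07 GHz = 1.507e+10 Hz
fd = 2*f*v/c = 2*1.507e+10*7292.4297/3.0e+08
fd = 732646.1086 Hz

732646.1086 Hz


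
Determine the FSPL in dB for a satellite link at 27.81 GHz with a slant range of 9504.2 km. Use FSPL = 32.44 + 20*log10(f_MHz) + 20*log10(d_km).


f = 27.81 GHz = 27810.0000 MHz
d = 9504.2 km
FSPL = 32.44 + 20*log10(27810.0000) + 20*log10(9504.2)
FSPL = 32.44 + 88.8840 + 79.5583
FSPL = 200.8823 dB

200.8823 dB


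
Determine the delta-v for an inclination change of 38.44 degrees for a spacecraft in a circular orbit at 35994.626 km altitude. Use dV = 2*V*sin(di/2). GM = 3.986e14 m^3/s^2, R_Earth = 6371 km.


r = 42365.6260 km = 4.2365626e+07 m
V = sqrt(mu/r) = 3067.3394 m/s
di = 38.44 deg = 0.6709046 rad
dV = 2*V*sin(di/2) = 2*3067.3394*sin(0.3354523)
dV = 2019.5134 m/s = 2.0195 km/s

2.0195 km/s


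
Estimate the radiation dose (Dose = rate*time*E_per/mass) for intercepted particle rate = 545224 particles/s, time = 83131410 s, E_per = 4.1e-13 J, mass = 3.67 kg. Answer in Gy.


Total energy deposited = rate * time * E_per
  = 545224 * 83131410 * 4.1e-13 = 18.5833 J
Dose = E_total / mass = 18.5833 / 3.67
Dose = 5.0636 Gy

5.0636 Gy


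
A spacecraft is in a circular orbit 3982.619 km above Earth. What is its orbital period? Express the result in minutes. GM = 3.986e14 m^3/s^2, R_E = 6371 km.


r = 10353.6190 km = 1.0353619e+07 m
T = 2*pi*sqrt(r^3/mu) = 2*pi*sqrt(1.1098813e+21 / 3.986e14)
T = 10484.5426 s = 174.7424 min

174.7424 minutes


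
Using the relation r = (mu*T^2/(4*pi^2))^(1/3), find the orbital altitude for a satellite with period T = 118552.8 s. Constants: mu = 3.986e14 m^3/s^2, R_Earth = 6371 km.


T = 118552.8 s
r = (mu*T^2/(4*pi^2))^(1/3) = (3.986e14 * 118552.8^2 / (4*pi^2))^(1/3)
r = 5.2159537e+07 m = 52159.5372 km
alt = r - R_E = 52159.5372 - 6371 = 45788.5372 km

45788.5372 km


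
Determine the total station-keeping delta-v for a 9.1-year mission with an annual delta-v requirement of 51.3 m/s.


dV = rate * years = 51.3 * 9.1
dV = 466.8300 m/s

466.8300 m/s


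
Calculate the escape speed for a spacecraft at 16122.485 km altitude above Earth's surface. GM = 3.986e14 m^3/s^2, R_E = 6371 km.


r = 6371.0 + 16122.485 = 22493.4850 km = 2.2493485e+07 m
v_esc = sqrt(2*mu/r) = sqrt(2*3.986e14 / 2.2493485e+07)
v_esc = 5953.2658 m/s = 5.9533 km/s

5.9533 km/s


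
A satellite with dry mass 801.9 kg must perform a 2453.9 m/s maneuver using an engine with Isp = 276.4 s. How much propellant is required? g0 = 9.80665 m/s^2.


ve = Isp * g0 = 276.4 * 9.80665 = 2710.558060 m/s
mass ratio = exp(dv/ve) = exp(2453.9/2710.558060) = 2.47270261
m_prop = m_dry * (mr - 1) = 801.9 * (2.47270261 - 1)
m_prop = 1180.9602 kg

1180.9602 kg


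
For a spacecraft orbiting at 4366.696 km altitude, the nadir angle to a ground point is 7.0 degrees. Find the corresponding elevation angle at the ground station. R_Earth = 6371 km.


r = R_E + alt = 10737.6960 km
Law of sines in the satellite / Earth-center / ground-point triangle:
  sin(nadir)/R_E = sin(90 + el)/r  =>  cos(el) = (r/R_E)*sin(nadir)
cos(el) = (10737.6960 / 6371.0000) * sin(7.0 deg) = 0.2053988
el = arccos(0.2053988) = 78.1472 deg
(Earth-central angle = 90 - nadir - el = 4.8528 deg)

78.1472 degrees


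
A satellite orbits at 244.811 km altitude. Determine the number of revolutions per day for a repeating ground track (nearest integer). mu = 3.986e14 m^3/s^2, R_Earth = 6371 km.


r = 6.615811e+06 m
T = 2*pi*sqrt(r^3/mu) = 5355.3253 s = 89.2554 min
revs/day = 1440 / 89.2554 = 16.1335
Rounded: 16 revolutions per day

16 revolutions per day


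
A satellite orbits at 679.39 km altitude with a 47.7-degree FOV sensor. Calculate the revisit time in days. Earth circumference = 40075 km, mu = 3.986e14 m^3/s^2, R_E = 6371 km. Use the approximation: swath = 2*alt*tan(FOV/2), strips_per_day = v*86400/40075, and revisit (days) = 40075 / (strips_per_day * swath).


swath = 2*679.39*tan(0.416261) = 600.7104 km
v = sqrt(mu/r) = 7519.0345 m/s = 7.5190 km/s
strips/day = v*86400/40075 = 7.5190*86400/40075 = 16.2107
coverage/day = strips * swath = 16.2107 * 600.7104 = 9737.9470 km
revisit = 40075 / 9737.9470 = 4.1153 days

4.1153 days


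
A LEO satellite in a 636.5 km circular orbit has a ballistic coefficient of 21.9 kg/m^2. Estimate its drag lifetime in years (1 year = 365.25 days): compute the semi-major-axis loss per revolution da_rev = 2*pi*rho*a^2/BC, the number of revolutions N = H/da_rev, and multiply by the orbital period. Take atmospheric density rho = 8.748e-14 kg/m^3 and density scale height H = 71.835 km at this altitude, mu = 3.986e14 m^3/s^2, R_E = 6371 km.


a = R_E + alt = 7007.5000 km = 7.0075e+06 m
da_rev = 2*pi*rho*a^2/BC = 2*pi*8.748e-14*(7.0075e+06)^2/21.9 = 1.232454 m per revolution
N = H/da_rev = 71835.0000 m / 1.232454 m = 58286.1481 revolutions
P = 2*pi*sqrt(a^3/mu) = 5837.8896 s
lifetime = N*P = 58286.1481 * 5837.8896 = 3.402681e+08 s = 3938.2882 days
years = 3938.2882 / 365.25 = 10.7824 years

10.7824 years


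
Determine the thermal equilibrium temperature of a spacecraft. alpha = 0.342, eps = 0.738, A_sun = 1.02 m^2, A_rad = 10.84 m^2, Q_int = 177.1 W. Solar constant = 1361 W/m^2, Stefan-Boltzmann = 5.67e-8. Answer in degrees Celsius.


Numerator = alpha*S*A_sun + Q_int = 0.342*1361*1.02 + 177.1 = 651.8712 W
Denominator = eps*sigma*A_rad = 0.738*5.67e-8*10.84 = 4.5359546e-07 W/K^4
T^4 = 1.4371203e+09 K^4
T = 194.7033 K = -78.4467 C

-78.4467 degrees Celsius


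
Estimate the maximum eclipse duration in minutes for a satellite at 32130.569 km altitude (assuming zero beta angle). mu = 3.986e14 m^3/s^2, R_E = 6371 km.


r = 38501.5690 km
T = 1253.0766 min
Eclipse fraction = arcsin(R_E/r)/pi = arcsin(6371.0000/38501.5690)/pi
= arcsin(0.1654738)/pi = 0.05291532
Eclipse duration = 0.05291532 * 1253.0766 = 66.3070 min

66.3070 minutes


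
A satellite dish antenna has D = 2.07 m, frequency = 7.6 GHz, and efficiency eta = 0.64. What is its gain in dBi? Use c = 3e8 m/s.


lambda = c/f = 3e8 / 7.6e+09 = 0.03947368 m
G = eta*(pi*D/lambda)^2 = 0.64*(pi*2.07/0.03947368)^2
G = 17370.2107 (linear)
G = 10*log10(17370.2107) = 42.3981 dBi

42.3981 dBi


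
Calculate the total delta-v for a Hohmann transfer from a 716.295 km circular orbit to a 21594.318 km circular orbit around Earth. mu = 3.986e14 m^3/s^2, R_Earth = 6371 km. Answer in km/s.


r1 = 7087.2950 km = 7.087295e+06 m
r2 = 27965.3180 km = 2.7965318e+07 m
dv1 = sqrt(mu/r1)*(sqrt(2*r2/(r1+r2)) - 1) = 1973.6884 m/s
dv2 = sqrt(mu/r2)*(1 - sqrt(2*r1/(r1+r2))) = 1374.5754 m/s
total dv = |dv1| + |dv2| = 1973.6884 + 1374.5754 = 3348.2638 m/s = 3.3483 km/s

3.3483 km/s


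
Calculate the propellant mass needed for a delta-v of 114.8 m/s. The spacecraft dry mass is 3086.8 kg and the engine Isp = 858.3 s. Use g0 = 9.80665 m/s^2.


ve = Isp * g0 = 858.3 * 9.80665 = 8417.047695 m/s
mass ratio = exp(dv/ve) = exp(114.8/8417.047695) = 1.01373242
m_prop = m_dry * (mr - 1) = 3086.8 * (1.01373242 - 1)
m_prop = 42.3892 kg

42.3892 kg


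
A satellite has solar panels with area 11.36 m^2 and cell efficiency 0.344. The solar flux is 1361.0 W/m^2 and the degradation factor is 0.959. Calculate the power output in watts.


P = area * eta * S * degradation
P = 11.36 * 0.344 * 1361.0 * 0.959
P = 5100.5089 W

5100.5089 W


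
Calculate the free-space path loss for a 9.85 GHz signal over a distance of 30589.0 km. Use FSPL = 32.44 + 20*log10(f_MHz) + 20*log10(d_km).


f = 9.85 GHz = 9850.0000 MHz
d = 30589.0 km
FSPL = 32.44 + 20*log10(9850.0000) + 20*log10(30589.0)
FSPL = 32.44 + 79.8687 + 89.7113
FSPL = 202.0200 dB

202.0200 dB


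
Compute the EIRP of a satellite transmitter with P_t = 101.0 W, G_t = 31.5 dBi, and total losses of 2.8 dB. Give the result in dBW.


Pt = 101.0 W = 20.0432 dBW
EIRP = Pt_dBW + Gt - losses = 20.0432 + 31.5 - 2.8 = 48.7432 dBW

48.7432 dBW


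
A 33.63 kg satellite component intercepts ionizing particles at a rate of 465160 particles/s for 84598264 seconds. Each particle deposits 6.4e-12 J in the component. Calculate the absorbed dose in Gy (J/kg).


Total energy deposited = rate * time * E_per
  = 465160 * 84598264 * 6.4e-12 = 251.8511 J
Dose = E_total / mass = 251.8511 / 33.63
Dose = 7.4889 Gy

7.4889 Gy


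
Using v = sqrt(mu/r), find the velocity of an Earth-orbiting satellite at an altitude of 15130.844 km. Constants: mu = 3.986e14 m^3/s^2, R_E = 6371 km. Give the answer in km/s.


r = R_E + alt = 6371.0 + 15130.844 = 21501.8440 km = 2.1501844e+07 m
v = sqrt(mu/r) = sqrt(3.986e14 / 2.1501844e+07) = 4305.5714 m/s = 4.3056 km/s

4.3056 km/s


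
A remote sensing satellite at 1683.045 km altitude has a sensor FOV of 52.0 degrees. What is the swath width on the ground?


FOV = 52.0 deg = 0.9075712 rad
swath = 2 * alt * tan(FOV/2) = 2 * 1683.045 * tan(0.4537856)
swath = 2 * 1683.045 * 0.4877326
swath = 1641.7518 km

1641.7518 km


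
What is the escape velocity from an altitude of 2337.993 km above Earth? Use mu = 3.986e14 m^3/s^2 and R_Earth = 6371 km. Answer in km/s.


r = 6371.0 + 2337.993 = 8708.9930 km = 8.708993e+06 m
v_esc = sqrt(2*mu/r) = sqrt(2*3.986e14 / 8.708993e+06)
v_esc = 9567.5265 m/s = 9.5675 km/s

9.5675 km/s


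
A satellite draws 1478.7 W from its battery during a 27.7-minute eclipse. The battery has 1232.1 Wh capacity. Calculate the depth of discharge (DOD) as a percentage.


E_used = P * t / 60 = 1478.7 * 27.7 / 60 = 682.6665 Wh
DOD = E_used / E_total * 100 = 682.6665 / 1232.1 * 100
DOD = 55.4067 %

55.4067 %


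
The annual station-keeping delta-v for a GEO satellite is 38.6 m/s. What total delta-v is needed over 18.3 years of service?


dV = rate * years = 38.6 * 18.3
dV = 706.3800 m/s

706.3800 m/s


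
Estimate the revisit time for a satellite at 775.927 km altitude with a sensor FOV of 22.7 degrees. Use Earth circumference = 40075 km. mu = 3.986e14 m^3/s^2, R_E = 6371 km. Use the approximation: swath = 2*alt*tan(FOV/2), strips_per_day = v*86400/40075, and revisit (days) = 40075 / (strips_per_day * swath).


swath = 2*775.927*tan(0.1980949) = 311.4996 km
v = sqrt(mu/r) = 7468.0802 m/s = 7.4681 km/s
strips/day = v*86400/40075 = 7.4681*86400/40075 = 16.1009
coverage/day = strips * swath = 16.1009 * 311.4996 = 5015.4127 km
revisit = 40075 / 5015.4127 = 7.9904 days

7.9904 days


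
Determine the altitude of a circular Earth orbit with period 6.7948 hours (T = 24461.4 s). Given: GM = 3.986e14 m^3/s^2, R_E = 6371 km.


T = 24461.4 s
r = (mu*T^2/(4*pi^2))^(1/3) = (3.986e14 * 24461.4^2 / (4*pi^2))^(1/3)
r = 1.821294e+07 m = 18212.9401 km
alt = r - R_E = 18212.9401 - 6371 = 11841.9401 km

11841.9401 km


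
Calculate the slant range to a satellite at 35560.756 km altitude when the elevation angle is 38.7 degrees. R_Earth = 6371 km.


h = 35560.756 km, el = 38.7 deg
d = -R_E*sin(el) + sqrt((R_E*sin(el))^2 + 2*R_E*h + h^2)
d = -6371.0000*sin(0.6754424) + sqrt((6371.0000*0.6252427)^2 + 2*6371.0000*35560.756 + 35560.756^2)
d = 37652.5030 km

37652.5030 km


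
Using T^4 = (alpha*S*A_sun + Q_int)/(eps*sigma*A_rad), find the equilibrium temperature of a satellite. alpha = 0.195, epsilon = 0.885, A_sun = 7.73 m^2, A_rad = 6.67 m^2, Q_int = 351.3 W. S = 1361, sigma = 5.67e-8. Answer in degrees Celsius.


Numerator = alpha*S*A_sun + Q_int = 0.195*1361*7.73 + 351.3 = 2402.8034 W
Denominator = eps*sigma*A_rad = 0.885*5.67e-8*6.67 = 3.3469726e-07 W/K^4
T^4 = 7.1790349e+09 K^4
T = 291.0828 K = 17.9328 C

17.9328 degrees Celsius


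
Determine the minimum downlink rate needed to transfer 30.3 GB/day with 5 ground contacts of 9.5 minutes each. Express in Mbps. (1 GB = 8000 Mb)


total contact time = 5 * 9.5 * 60 = 2850.0000 s
data = 30.3 GB = 242400.0000 Mb
rate = 242400.0000 / 2850.0000 = 85.0526 Mbps

85.0526 Mbps


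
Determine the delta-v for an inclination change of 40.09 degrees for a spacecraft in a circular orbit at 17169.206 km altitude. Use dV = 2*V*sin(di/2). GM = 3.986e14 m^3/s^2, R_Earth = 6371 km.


r = 23540.2060 km = 2.3540206e+07 m
V = sqrt(mu/r) = 4114.9401 m/s
di = 40.09 deg = 0.6997025 rad
dV = 2*V*sin(di/2) = 2*4114.9401*sin(0.3498512)
dV = 2820.8579 m/s = 2.8209 km/s

2.8209 km/s


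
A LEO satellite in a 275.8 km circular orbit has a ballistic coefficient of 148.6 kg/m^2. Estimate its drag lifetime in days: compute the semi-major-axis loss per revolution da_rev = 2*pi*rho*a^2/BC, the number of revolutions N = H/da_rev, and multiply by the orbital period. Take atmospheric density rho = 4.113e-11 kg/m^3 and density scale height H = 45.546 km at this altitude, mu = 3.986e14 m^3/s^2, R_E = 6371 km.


a = R_E + alt = 6646.8000 km = 6.6468e+06 m
da_rev = 2*pi*rho*a^2/BC = 2*pi*4.113e-11*(6.6468e+06)^2/148.6 = 76.832505 m per revolution
N = H/da_rev = 45546.0000 m / 76.832505 m = 592.7960 revolutions
P = 2*pi*sqrt(a^3/mu) = 5392.9965 s
lifetime = N*P = 592.7960 * 5392.9965 = 3.1969467e+06 s = 37.0017 days

37.0017 days


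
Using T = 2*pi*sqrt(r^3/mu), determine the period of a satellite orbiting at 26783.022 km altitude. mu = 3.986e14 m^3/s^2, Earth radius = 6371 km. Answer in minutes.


r = 33154.0220 km = 3.3154022e+07 m
T = 2*pi*sqrt(r^3/mu) = 2*pi*sqrt(3.6442542e+22 / 3.986e14)
T = 60078.0120 s = 1001.3002 min

1001.3002 minutes


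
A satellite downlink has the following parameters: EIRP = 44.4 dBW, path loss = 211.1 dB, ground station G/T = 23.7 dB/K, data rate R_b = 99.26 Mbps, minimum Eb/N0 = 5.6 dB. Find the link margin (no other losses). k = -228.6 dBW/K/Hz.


C/N0 = EIRP - FSPL + G/T - k = 44.4 - 211.1 + 23.7 - (-228.6)
C/N0 = 85.6000 dB-Hz
R_b = 99.26 Mbps = 9.926e+07 bps -> 10*log10(R_b) = 79.9677 dB-Hz
Eb/N0 = C/N0 - 10*log10(R_b) = 85.6000 - 79.9677 = 5.6323 dB
Margin = Eb/N0 - Eb/N0_req = 5.6323 - 5.6 = 0.03225729 dB (link closes)

0.0323 dB


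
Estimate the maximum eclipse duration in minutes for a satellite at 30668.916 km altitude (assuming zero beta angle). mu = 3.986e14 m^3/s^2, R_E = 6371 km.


r = 37039.9160 km
T = 1182.4015 min
Eclipse fraction = arcsin(R_E/r)/pi = arcsin(6371.0000/37039.9160)/pi
= arcsin(0.1720036)/pi = 0.05502408
Eclipse duration = 0.05502408 * 1182.4015 = 65.0606 min

65.0606 minutes


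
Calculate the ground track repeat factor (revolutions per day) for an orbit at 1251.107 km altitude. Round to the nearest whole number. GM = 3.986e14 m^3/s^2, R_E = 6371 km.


r = 7.622107e+06 m
T = 2*pi*sqrt(r^3/mu) = 6622.5277 s = 110.3755 min
revs/day = 1440 / 110.3755 = 13.0464
Rounded: 13 revolutions per day

13 revolutions per day


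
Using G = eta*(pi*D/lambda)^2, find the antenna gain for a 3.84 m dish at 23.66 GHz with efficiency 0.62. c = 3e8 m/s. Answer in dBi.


lambda = c/f = 3e8 / 2.366e+10 = 0.01267963 m
G = eta*(pi*D/lambda)^2 = 0.62*(pi*3.84/0.01267963)^2
G = 561229.9703 (linear)
G = 10*log10(561229.9703) = 57.4914 dBi

57.4914 dBi


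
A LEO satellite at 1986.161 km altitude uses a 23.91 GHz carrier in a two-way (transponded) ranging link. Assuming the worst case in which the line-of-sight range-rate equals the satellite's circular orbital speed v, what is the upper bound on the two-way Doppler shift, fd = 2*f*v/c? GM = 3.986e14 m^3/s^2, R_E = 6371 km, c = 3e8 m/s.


r = 8.357161e+06 m
v = sqrt(mu/r) = 6906.2018 m/s (worst-case radial velocity)
f = 23.91 GHz = 2.391e+10 Hz
fd = 2*f*v/c = 2*2.391e+10*6906.2018/3.0e+08
fd = 1.1008486e+06 Hz

1.1008e+06 Hz


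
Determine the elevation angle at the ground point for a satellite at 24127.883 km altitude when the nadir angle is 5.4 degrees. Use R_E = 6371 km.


r = R_E + alt = 30498.8830 km
Law of sines in the satellite / Earth-center / ground-point triangle:
  sin(nadir)/R_E = sin(90 + el)/r  =>  cos(el) = (r/R_E)*sin(nadir)
cos(el) = (30498.8830 / 6371.0000) * sin(5.4 deg) = 0.4505099
el = arccos(0.4505099) = 63.2236 deg
(Earth-central angle = 90 - nadir - el = 21.3764 deg)

63.2236 degrees


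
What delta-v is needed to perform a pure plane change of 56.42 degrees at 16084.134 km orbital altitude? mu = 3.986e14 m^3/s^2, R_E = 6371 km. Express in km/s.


r = 22455.1340 km = 2.2455134e+07 m
V = sqrt(mu/r) = 4213.1878 m/s
di = 56.42 deg = 0.9847148 rad
dV = 2*V*sin(di/2) = 2*4213.1878*sin(0.4923574)
dV = 3983.1863 m/s = 3.9832 km/s

3.9832 km/s


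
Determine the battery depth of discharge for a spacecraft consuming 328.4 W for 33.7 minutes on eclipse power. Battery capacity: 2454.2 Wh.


E_used = P * t / 60 = 328.4 * 33.7 / 60 = 184.4513 Wh
DOD = E_used / E_total * 100 = 184.4513 / 2454.2 * 100
DOD = 7.5157 %

7.5157 %


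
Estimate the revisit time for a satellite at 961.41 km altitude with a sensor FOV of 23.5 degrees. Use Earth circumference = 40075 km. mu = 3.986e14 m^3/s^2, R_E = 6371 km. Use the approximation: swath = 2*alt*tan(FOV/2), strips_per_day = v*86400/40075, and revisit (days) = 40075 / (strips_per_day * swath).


swath = 2*961.41*tan(0.2050762) = 399.9471 km
v = sqrt(mu/r) = 7373.0177 m/s = 7.3730 km/s
strips/day = v*86400/40075 = 7.3730*86400/40075 = 15.8959
coverage/day = strips * swath = 15.8959 * 399.9471 = 6357.5250 km
revisit = 40075 / 6357.5250 = 6.3036 days

6.3036 days


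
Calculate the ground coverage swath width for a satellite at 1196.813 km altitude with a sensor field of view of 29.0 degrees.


FOV = 29.0 deg = 0.5061455 rad
swath = 2 * alt * tan(FOV/2) = 2 * 1196.813 * tan(0.2530727)
swath = 2 * 1196.813 * 0.2586176
swath = 619.0338 km

619.0338 km


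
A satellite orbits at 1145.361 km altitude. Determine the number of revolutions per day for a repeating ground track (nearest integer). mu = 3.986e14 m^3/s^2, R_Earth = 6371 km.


r = 7.516361e+06 m
T = 2*pi*sqrt(r^3/mu) = 6485.1894 s = 108.0865 min
revs/day = 1440 / 108.0865 = 13.3227
Rounded: 13 revolutions per day

13 revolutions per day


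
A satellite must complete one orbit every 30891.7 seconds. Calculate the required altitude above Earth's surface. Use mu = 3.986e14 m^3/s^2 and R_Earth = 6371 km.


T = 30891.7 s
r = (mu*T^2/(4*pi^2))^(1/3) = (3.986e14 * 30891.7^2 / (4*pi^2))^(1/3)
r = 2.1279123e+07 m = 21279.1230 km
alt = r - R_E = 21279.1230 - 6371 = 14908.1230 km

14908.1230 km


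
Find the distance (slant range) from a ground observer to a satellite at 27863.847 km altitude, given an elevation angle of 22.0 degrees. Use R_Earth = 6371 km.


h = 27863.847 km, el = 22.0 deg
d = -R_E*sin(el) + sqrt((R_E*sin(el))^2 + 2*R_E*h + h^2)
d = -6371.0000*sin(0.3839724) + sqrt((6371.0000*0.3746066)^2 + 2*6371.0000*27863.847 + 27863.847^2)
d = 31334.7553 km

31334.7553 km


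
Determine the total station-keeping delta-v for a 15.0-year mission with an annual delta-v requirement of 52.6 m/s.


dV = rate * years = 52.6 * 15.0
dV = 789.0000 m/s

789.0000 m/s


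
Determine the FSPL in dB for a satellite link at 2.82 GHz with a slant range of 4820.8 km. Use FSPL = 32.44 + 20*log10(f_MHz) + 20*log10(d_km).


f = 2.82 GHz = 2820.0000 MHz
d = 4820.8 km
FSPL = 32.44 + 20*log10(2820.0000) + 20*log10(4820.8)
FSPL = 32.44 + 69.0050 + 73.6624
FSPL = 175.1074 dB

175.1074 dB


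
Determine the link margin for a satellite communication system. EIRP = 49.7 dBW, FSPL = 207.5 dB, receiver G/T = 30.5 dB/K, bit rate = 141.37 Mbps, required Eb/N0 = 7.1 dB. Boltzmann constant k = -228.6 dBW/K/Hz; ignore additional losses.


C/N0 = EIRP - FSPL + G/T - k = 49.7 - 207.5 + 30.5 - (-228.6)
C/N0 = 101.3000 dB-Hz
R_b = 141.37 Mbps = 1.4137e+08 bps -> 10*log10(R_b) = 81.5036 dB-Hz
Eb/N0 = C/N0 - 10*log10(R_b) = 101.3000 - 81.5036 = 19.7964 dB
Margin = Eb/N0 - Eb/N0_req = 19.7964 - 7.1 = 12.6964 dB (link closes)

12.6964 dB


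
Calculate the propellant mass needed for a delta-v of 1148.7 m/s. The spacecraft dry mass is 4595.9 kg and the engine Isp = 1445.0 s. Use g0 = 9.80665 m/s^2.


ve = Isp * g0 = 1445.0 * 9.80665 = 14170.609250 m/s
mass ratio = exp(dv/ve) = exp(1148.7/14170.609250) = 1.08443829
m_prop = m_dry * (mr - 1) = 4595.9 * (1.08443829 - 1)
m_prop = 388.0699 kg

388.0699 kg


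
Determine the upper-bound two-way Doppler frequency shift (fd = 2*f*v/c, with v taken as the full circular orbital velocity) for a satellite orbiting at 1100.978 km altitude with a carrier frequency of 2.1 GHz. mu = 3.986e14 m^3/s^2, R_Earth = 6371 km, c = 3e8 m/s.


r = 7.471978e+06 m
v = sqrt(mu/r) = 7303.8333 m/s (worst-case radial velocity)
f = 2.1 GHz = 2.1e+09 Hz
fd = 2*f*v/c = 2*2.1e+09*7303.8333/3.0e+08
fd = 102253.6668 Hz

102253.6668 Hz


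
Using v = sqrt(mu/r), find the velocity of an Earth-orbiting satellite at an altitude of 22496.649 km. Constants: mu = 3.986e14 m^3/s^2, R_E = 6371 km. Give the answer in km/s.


r = R_E + alt = 6371.0 + 22496.649 = 28867.6490 km = 2.8867649e+07 m
v = sqrt(mu/r) = sqrt(3.986e14 / 2.8867649e+07) = 3715.8908 m/s = 3.7159 km/s

3.7159 km/s


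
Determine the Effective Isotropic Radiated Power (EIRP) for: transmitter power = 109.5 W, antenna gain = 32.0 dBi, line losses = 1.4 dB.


Pt = 109.5 W = 20.3941 dBW
EIRP = Pt_dBW + Gt - losses = 20.3941 + 32.0 - 1.4 = 50.9941 dBW

50.9941 dBW


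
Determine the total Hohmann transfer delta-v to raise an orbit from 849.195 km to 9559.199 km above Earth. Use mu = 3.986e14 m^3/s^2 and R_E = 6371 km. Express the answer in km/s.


r1 = 7220.1950 km = 7.220195e+06 m
r2 = 15930.1990 km = 1.5930199e+07 m
dv1 = sqrt(mu/r1)*(sqrt(2*r2/(r1+r2)) - 1) = 1286.3771 m/s
dv2 = sqrt(mu/r2)*(1 - sqrt(2*r1/(r1+r2))) = 1051.5176 m/s
total dv = |dv1| + |dv2| = 1286.3771 + 1051.5176 = 2337.8947 m/s = 2.3379 km/s

2.3379 km/s


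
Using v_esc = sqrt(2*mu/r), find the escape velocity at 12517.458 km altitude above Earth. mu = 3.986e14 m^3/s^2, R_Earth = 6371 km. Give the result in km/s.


r = 6371.0 + 12517.458 = 18888.4580 km = 1.8888458e+07 m
v_esc = sqrt(2*mu/r) = sqrt(2*3.986e14 / 1.8888458e+07)
v_esc = 6496.5890 m/s = 6.4966 km/s

6.4966 km/s


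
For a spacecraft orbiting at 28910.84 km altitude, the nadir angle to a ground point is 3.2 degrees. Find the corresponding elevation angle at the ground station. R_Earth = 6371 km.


r = R_E + alt = 35281.8400 km
Law of sines in the satellite / Earth-center / ground-point triangle:
  sin(nadir)/R_E = sin(90 + el)/r  =>  cos(el) = (r/R_E)*sin(nadir)
cos(el) = (35281.8400 / 6371.0000) * sin(3.2 deg) = 0.3091329
el = arccos(0.3091329) = 71.9930 deg
(Earth-central angle = 90 - nadir - el = 14.8070 deg)

71.9930 degrees


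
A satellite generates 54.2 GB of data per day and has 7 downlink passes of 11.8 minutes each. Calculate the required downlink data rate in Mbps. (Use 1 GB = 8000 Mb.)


total contact time = 7 * 11.8 * 60 = 4956.0000 s
data = 54.2 GB = 433600.0000 Mb
rate = 433600.0000 / 4956.0000 = 87.4899 Mbps

87.4899 Mbps


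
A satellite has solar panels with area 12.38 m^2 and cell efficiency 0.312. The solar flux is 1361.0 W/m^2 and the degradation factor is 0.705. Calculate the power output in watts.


P = area * eta * S * degradation
P = 12.38 * 0.312 * 1361.0 * 0.705
P = 3706.1456 W

3706.1456 W


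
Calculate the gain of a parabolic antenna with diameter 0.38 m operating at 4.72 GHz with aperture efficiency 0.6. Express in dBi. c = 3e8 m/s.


lambda = c/f = 3e8 / 4.72e+09 = 0.06355932 m
G = eta*(pi*D/lambda)^2 = 0.6*(pi*0.38/0.06355932)^2
G = 211.6702 (linear)
G = 10*log10(211.6702) = 23.2566 dBi

23.2566 dBi


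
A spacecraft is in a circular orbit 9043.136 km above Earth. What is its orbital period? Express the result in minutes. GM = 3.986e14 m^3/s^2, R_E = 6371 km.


r = 15414.1360 km = 1.5414136e+07 m
T = 2*pi*sqrt(r^3/mu) = 2*pi*sqrt(3.6623307e+21 / 3.986e14)
T = 19045.3957 s = 317.4233 min

317.4233 minutes


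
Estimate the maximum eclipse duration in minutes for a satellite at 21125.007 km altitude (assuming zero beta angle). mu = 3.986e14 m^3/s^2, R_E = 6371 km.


r = 27496.0070 km
T = 756.2483 min
Eclipse fraction = arcsin(R_E/r)/pi = arcsin(6371.0000/27496.0070)/pi
= arcsin(0.2317064)/pi = 0.07443085
Eclipse duration = 0.07443085 * 756.2483 = 56.2882 min

56.2882 minutes


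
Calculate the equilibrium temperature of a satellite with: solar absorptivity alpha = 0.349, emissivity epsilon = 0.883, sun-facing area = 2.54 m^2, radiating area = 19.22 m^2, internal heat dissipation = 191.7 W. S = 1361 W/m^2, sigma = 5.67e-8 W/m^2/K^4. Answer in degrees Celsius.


Numerator = alpha*S*A_sun + Q_int = 0.349*1361*2.54 + 191.7 = 1398.1721 W
Denominator = eps*sigma*A_rad = 0.883*5.67e-8*19.22 = 9.6227044e-07 W/K^4
T^4 = 1.4529928e+09 K^4
T = 195.2387 K = -77.9113 C

-77.9113 degrees Celsius


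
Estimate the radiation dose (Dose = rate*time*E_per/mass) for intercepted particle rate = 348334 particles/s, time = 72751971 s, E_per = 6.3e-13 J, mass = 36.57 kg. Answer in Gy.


Total energy deposited = rate * time * E_per
  = 348334 * 72751971 * 6.3e-13 = 15.9655 J
Dose = E_total / mass = 15.9655 / 36.57
Dose = 0.4365723 Gy

0.4366 Gy


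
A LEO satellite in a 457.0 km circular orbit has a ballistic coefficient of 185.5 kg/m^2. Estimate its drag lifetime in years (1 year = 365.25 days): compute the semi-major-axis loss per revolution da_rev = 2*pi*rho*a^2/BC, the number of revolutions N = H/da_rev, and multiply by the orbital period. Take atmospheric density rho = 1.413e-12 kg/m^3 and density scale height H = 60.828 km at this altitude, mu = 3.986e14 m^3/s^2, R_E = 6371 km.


a = R_E + alt = 6828.0000 km = 6.828e+06 m
da_rev = 2*pi*rho*a^2/BC = 2*pi*1.413e-12*(6.828e+06)^2/185.5 = 2.231337 m per revolution
N = H/da_rev = 60828.0000 m / 2.231337 m = 27260.7874 revolutions
P = 2*pi*sqrt(a^3/mu) = 5615.0224 s
lifetime = N*P = 27260.7874 * 5615.0224 = 1.5306993e+08 s = 1771.6427 days
years = 1771.6427 / 365.25 = 4.8505 years

4.8505 years


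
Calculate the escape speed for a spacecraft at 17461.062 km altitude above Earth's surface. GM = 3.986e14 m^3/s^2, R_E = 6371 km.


r = 6371.0 + 17461.062 = 23832.0620 km = 2.3832062e+07 m
v_esc = sqrt(2*mu/r) = sqrt(2*3.986e14 / 2.3832062e+07)
v_esc = 5783.6611 m/s = 5.7837 km/s

5.7837 km/s


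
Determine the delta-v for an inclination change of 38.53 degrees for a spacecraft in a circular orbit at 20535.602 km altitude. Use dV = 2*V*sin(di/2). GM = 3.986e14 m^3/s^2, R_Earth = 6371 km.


r = 26906.6020 km = 2.6906602e+07 m
V = sqrt(mu/r) = 3848.9230 m/s
di = 38.53 deg = 0.6724754 rad
dV = 2*V*sin(di/2) = 2*3848.9230*sin(0.3362377)
dV = 2539.8103 m/s = 2.5398 km/s

2.5398 km/s


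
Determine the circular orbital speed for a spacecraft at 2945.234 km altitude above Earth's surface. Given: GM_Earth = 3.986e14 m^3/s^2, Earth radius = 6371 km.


r = R_E + alt = 6371.0 + 2945.234 = 9316.2340 km = 9.316234e+06 m
v = sqrt(mu/r) = sqrt(3.986e14 / 9.316234e+06) = 6541.0648 m/s = 6.5411 km/s

6.5411 km/s


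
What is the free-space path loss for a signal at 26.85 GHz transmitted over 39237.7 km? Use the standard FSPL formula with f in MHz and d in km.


f = 26.85 GHz = 26850.0000 MHz
d = 39237.7 km
FSPL = 32.44 + 20*log10(26850.0000) + 20*log10(39237.7)
FSPL = 32.44 + 88.5789 + 91.8741
FSPL = 212.8930 dB

212.8930 dB


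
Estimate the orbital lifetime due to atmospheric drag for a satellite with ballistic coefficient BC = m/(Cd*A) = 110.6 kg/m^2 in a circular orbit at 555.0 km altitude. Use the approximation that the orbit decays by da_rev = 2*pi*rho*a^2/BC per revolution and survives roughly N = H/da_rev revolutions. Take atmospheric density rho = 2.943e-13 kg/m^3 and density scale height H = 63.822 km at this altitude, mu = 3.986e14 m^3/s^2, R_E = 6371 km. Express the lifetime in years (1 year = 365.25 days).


a = R_E + alt = 6926.0000 km = 6.926e+06 m
da_rev = 2*pi*rho*a^2/BC = 2*pi*2.943e-13*(6.926e+06)^2/110.6 = 0.802010359 m per revolution
N = H/da_rev = 63822.0000 m / 0.802010359 m = 79577.5257 revolutions
P = 2*pi*sqrt(a^3/mu) = 5736.3409 s
lifetime = N*P = 79577.5257 * 5736.3409 = 4.5648381e+08 s = 5283.3775 days
years = 5283.3775 / 365.25 = 14.4651 years

14.4651 years


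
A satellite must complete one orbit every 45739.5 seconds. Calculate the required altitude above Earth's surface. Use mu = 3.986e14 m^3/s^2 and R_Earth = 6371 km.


T = 45739.5 s
r = (mu*T^2/(4*pi^2))^(1/3) = (3.986e14 * 45739.5^2 / (4*pi^2))^(1/3)
r = 2.7643103e+07 m = 27643.1032 km
alt = r - R_E = 27643.1032 - 6371 = 21272.1032 km

21272.1032 km


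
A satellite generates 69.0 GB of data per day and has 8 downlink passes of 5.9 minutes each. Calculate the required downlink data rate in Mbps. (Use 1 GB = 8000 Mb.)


total contact time = 8 * 5.9 * 60 = 2832.0000 s
data = 69.0 GB = 552000.0000 Mb
rate = 552000.0000 / 2832.0000 = 194.9153 Mbps

194.9153 Mbps


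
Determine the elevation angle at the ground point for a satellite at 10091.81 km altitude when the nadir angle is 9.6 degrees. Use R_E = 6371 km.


r = R_E + alt = 16462.8100 km
Law of sines in the satellite / Earth-center / ground-point triangle:
  sin(nadir)/R_E = sin(90 + el)/r  =>  cos(el) = (r/R_E)*sin(nadir)
cos(el) = (16462.8100 / 6371.0000) * sin(9.6 deg) = 0.4309343
el = arccos(0.4309343) = 64.4731 deg
(Earth-central angle = 90 - nadir - el = 15.9269 deg)

64.4731 degrees


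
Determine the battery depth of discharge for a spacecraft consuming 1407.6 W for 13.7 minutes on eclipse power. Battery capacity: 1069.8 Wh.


E_used = P * t / 60 = 1407.6 * 13.7 / 60 = 321.4020 Wh
DOD = E_used / E_total * 100 = 321.4020 / 1069.8 * 100
DOD = 30.0432 %

30.0432 %


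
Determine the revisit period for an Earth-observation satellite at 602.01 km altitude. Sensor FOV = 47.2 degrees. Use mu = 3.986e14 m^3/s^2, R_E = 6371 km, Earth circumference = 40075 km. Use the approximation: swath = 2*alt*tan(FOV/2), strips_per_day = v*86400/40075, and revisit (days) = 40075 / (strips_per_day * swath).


swath = 2*602.01*tan(0.4118977) = 526.0234 km
v = sqrt(mu/r) = 7560.6390 m/s = 7.5606 km/s
strips/day = v*86400/40075 = 7.5606*86400/40075 = 16.3004
coverage/day = strips * swath = 16.3004 * 526.0234 = 8574.4008 km
revisit = 40075 / 8574.4008 = 4.6738 days

4.6738 days


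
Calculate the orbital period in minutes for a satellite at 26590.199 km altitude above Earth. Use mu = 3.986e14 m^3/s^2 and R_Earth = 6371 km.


r = 32961.1990 km = 3.2961199e+07 m
T = 2*pi*sqrt(r^3/mu) = 2*pi*sqrt(3.5810386e+22 / 3.986e14)
T = 59554.6564 s = 992.5776 min

992.5776 minutes


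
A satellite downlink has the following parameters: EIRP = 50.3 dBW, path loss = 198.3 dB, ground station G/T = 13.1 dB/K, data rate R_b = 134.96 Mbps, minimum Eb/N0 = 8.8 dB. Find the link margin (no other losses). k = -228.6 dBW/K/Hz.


C/N0 = EIRP - FSPL + G/T - k = 50.3 - 198.3 + 13.1 - (-228.6)
C/N0 = 93.7000 dB-Hz
R_b = 134.96 Mbps = 1.3496e+08 bps -> 10*log10(R_b) = 81.3021 dB-Hz
Eb/N0 = C/N0 - 10*log10(R_b) = 93.7000 - 81.3021 = 12.3979 dB
Margin = Eb/N0 - Eb/N0_req = 12.3979 - 8.8 = 3.5979 dB (link closes)

3.5979 dB


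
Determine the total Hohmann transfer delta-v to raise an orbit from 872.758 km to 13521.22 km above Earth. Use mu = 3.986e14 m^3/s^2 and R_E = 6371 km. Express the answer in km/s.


r1 = 7243.7580 km = 7.243758e+06 m
r2 = 19892.2200 km = 1.989222e+07 m
dv1 = sqrt(mu/r1)*(sqrt(2*r2/(r1+r2)) - 1) = 1563.9511 m/s
dv2 = sqrt(mu/r2)*(1 - sqrt(2*r1/(r1+r2))) = 1205.6014 m/s
total dv = |dv1| + |dv2| = 1563.9511 + 1205.6014 = 2769.5526 m/s = 2.7696 km/s

2.7696 km/s


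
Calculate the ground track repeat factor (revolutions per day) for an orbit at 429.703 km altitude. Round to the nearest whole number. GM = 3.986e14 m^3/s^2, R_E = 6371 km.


r = 6.800703e+06 m
T = 2*pi*sqrt(r^3/mu) = 5581.3844 s = 93.0231 min
revs/day = 1440 / 93.0231 = 15.4800
Rounded: 15 revolutions per day

15 revolutions per day


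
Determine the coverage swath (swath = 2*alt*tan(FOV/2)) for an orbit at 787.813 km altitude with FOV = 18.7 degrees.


FOV = 18.7 deg = 0.3263766 rad
swath = 2 * alt * tan(FOV/2) = 2 * 787.813 * tan(0.1631883)
swath = 2 * 787.813 * 0.1646525
swath = 259.4307 km

259.4307 km


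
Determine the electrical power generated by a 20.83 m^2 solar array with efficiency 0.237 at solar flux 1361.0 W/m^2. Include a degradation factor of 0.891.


P = area * eta * S * degradation
P = 20.83 * 0.237 * 1361.0 * 0.891
P = 5986.5063 W

5986.5063 W


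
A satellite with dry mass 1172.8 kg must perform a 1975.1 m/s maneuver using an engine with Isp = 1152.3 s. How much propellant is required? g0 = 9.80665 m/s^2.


ve = Isp * g0 = 1152.3 * 9.80665 = 11300.202795 m/s
mass ratio = exp(dv/ve) = exp(1975.1/11300.202795) = 1.19098950
m_prop = m_dry * (mr - 1) = 1172.8 * (1.19098950 - 1)
m_prop = 223.9925 kg

223.9925 kg


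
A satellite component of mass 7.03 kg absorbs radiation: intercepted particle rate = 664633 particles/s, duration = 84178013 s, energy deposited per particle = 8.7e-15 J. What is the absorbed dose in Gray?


Total energy deposited = rate * time * E_per
  = 664633 * 84178013 * 8.7e-15 = 0.4867431 J
Dose = E_total / mass = 0.4867431 / 7.03
Dose = 0.069238 Gy

0.0692 Gy


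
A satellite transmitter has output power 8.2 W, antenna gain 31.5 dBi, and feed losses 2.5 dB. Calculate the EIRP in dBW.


Pt = 8.2 W = 9.1381 dBW
EIRP = Pt_dBW + Gt - losses = 9.1381 + 31.5 - 2.5 = 38.1381 dBW

38.1381 dBW


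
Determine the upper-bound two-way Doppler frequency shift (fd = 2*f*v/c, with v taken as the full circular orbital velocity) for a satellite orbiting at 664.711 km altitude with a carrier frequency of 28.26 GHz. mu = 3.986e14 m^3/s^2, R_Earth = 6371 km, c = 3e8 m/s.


r = 7.035711e+06 m
v = sqrt(mu/r) = 7526.8741 m/s (worst-case radial velocity)
f = 28.26 GHz = 2.826e+10 Hz
fd = 2*f*v/c = 2*2.826e+10*7526.8741/3.0e+08
fd = 1.4180631e+06 Hz

1.4181e+06 Hz


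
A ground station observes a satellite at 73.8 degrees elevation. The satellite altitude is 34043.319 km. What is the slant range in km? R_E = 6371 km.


h = 34043.319 km, el = 73.8 deg
d = -R_E*sin(el) + sqrt((R_E*sin(el))^2 + 2*R_E*h + h^2)
d = -6371.0000*sin(1.2881) + sqrt((6371.0000*0.9602937)^2 + 2*6371.0000*34043.319 + 34043.319^2)
d = 34257.1822 km

34257.1822 km


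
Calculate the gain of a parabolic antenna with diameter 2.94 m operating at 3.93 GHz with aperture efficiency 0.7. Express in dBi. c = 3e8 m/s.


lambda = c/f = 3e8 / 3.93e+09 = 0.07633588 m
G = eta*(pi*D/lambda)^2 = 0.7*(pi*2.94/0.07633588)^2
G = 10247.9037 (linear)
G = 10*log10(10247.9037) = 40.1064 dBi

40.1064 dBi


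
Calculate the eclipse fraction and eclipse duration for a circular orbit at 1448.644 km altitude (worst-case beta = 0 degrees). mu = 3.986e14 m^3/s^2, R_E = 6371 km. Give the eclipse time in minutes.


r = 7819.6440 km
T = 114.6939 min
Eclipse fraction = arcsin(R_E/r)/pi = arcsin(6371.0000/7819.6440)/pi
= arcsin(0.814743)/pi = 0.303122
Eclipse duration = 0.303122 * 114.6939 = 34.7663 min

34.7663 minutes


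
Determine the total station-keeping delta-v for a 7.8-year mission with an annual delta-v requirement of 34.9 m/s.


dV = rate * years = 34.9 * 7.8
dV = 272.2200 m/s

272.2200 m/s


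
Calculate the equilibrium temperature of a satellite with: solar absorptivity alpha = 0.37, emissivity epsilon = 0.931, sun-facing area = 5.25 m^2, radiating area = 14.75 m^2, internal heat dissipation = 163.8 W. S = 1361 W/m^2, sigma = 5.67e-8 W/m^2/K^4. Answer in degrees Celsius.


Numerator = alpha*S*A_sun + Q_int = 0.37*1361*5.25 + 163.8 = 2807.5425 W
Denominator = eps*sigma*A_rad = 0.931*5.67e-8*14.75 = 7.7861857e-07 W/K^4
T^4 = 3.6057995e+09 K^4
T = 245.0476 K = -28.1024 C

-28.1024 degrees Celsius
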